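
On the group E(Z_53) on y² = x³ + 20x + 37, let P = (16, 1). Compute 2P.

(20, 13)

tangent at (16, 1): λ = (3·16² + 20)/(2·1) ≡ 46/2. 2⁻¹ ≡ 27 (mod 53), so λ ≡ 46·27 ≡ 23.
  x = λ² - 16 - 16 = 529 - 32 ≡ 20; y = λ·(16 - 20) - 1 ≡ 13. → (20, 13)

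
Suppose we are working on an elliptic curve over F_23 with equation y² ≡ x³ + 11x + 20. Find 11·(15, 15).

Write G = (15, 15).
Double-and-add on 11 = (1011)₂. Start with G = (15, 15) for the leading 1-bit.
double: tangent at (15, 15): λ = (3·15² + 11)/(2·15) ≡ 19/7. 7⁻¹ ≡ 10 (mod 23), so λ ≡ 19·10 ≡ 6.
  x = λ² - 15 - 15 = 36 - 30 ≡ 6; y = λ·(15 - 6) - 15 ≡ 16. → (6, 16)
double: tangent at (6, 16): λ = (3·6² + 11)/(2·16) ≡ 4/9. 9⁻¹ ≡ 18 (mod 23), so λ ≡ 4·18 ≡ 3.
  x = λ² - 6 - 6 = 9 - 12 ≡ 20; y = λ·(6 - 20) - 16 ≡ 11. → (20, 11)
add G: (20, 11) + (15, 15). λ = (15 - 11)/(15 - 20) ≡ 4/18 mod 23. 18⁻¹ ≡ 9 (mod 23), so λ ≡ 13.
  x = λ² - 20 - 15 = 169 - 35 ≡ 19; y = λ·(20 - 19) - 11 ≡ 2. → (19, 2)
double: tangent at (19, 2): λ = (3·19² + 11)/(2·2) ≡ 13/4. 4⁻¹ ≡ 6 (mod 23) since 4·6 = 24 ≡ 1, so λ ≡ 13·6 ≡ 9.
  x = λ² - 19 - 19 = 81 - 38 ≡ 20; y = λ·(19 - 20) - 2 ≡ 12. → (20, 12)
add G: (20, 12) + (15, 15). λ = (15 - 12)/(15 - 20) ≡ 3/18 mod 23. 18⁻¹ ≡ 9 (mod 23) since 18·9 = 162 ≡ 1, so λ ≡ 4.
  x = λ² - 20 - 15 = 16 - 35 ≡ 4; y = λ·(20 - 4) - 12 ≡ 6. → (4, 6)

(4, 6)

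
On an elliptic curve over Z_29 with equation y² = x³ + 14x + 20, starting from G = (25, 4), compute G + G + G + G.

(4, 16)

Double-and-add on 4 = (100)₂. Start with G = (25, 4) for the leading 1-bit.
double: tangent at (25, 4): λ = (3·25² + 14)/(2·4) ≡ 4/8. 8⁻¹ ≡ 11 (mod 29) since 8·11 = 88 ≡ 1, so λ ≡ 4·11 ≡ 15.
  x = λ² - 25 - 25 = 225 - 50 ≡ 1; y = λ·(25 - 1) - 4 ≡ 8. → (1, 8)
double: tangent at (1, 8): λ = (3·1² + 14)/(2·8) ≡ 17/16. 16⁻¹ ≡ 20 (mod 29) since 16·20 = 320 ≡ 1, so λ ≡ 17·20 ≡ 21.
  x = λ² - 1 - 1 = 441 - 2 ≡ 4; y = λ·(1 - 4) - 8 ≡ 16. → (4, 16)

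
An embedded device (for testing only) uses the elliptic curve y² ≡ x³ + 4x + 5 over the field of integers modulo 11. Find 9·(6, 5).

(6, 5)

Write P = (6, 5).
Repeated addition: build up to 9P.
2P: tangent at (6, 5): λ = (3·6² + 4)/(2·5) ≡ 2/10. 10⁻¹ ≡ 10 (mod 11), so λ ≡ 2·10 ≡ 9.
  x = λ² - 6 - 6 = 81 - 12 ≡ 3; y = λ·(6 - 3) - 5 ≡ 0. → (3, 0)
3P: (3, 0) + (6, 5). λ = (5 - 0)/(6 - 3) ≡ 5/3 mod 11. 3⁻¹ ≡ 4 (mod 11), so λ ≡ 9.
  x = λ² - 3 - 6 = 81 - 9 ≡ 6; y = λ·(3 - 6) - 0 ≡ 6. → (6, 6)
4P: (6, 6) + (6, 5): same x and y₁ ≡ -y₂, so the sum is O.
5P: O + (6, 5) = (6, 5) (identity).
6P: tangent at (6, 5): λ = (3·6² + 4)/(2·5) ≡ 2/10. 10⁻¹ ≡ 10 (mod 11) since 10·10 = 100 ≡ 1, so λ ≡ 2·10 ≡ 9.
  x = λ² - 6 - 6 = 81 - 12 ≡ 3; y = λ·(6 - 3) - 5 ≡ 0. → (3, 0)
7P: (3, 0) + (6, 5). λ = (5 - 0)/(6 - 3) ≡ 5/3 mod 11. 3⁻¹ ≡ 4 (mod 11) since 3·4 = 12 ≡ 1, so λ ≡ 9.
  x = λ² - 3 - 6 = 81 - 9 ≡ 6; y = λ·(3 - 6) - 0 ≡ 6. → (6, 6)
8P: (6, 6) + (6, 5): same x and y₁ ≡ -y₂, so the sum is O.
9P: O + (6, 5) = (6, 5) (identity).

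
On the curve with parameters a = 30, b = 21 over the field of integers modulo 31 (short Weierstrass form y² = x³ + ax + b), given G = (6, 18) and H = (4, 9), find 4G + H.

First 4G:
Repeated addition: build up to 4G.
2G: tangent at (6, 18): λ = (3·6² + 30)/(2·18) ≡ 14/5. 5⁻¹ ≡ 25 (mod 31), so λ ≡ 14·25 ≡ 9.
  x = λ² - 6 - 6 = 81 - 12 ≡ 7; y = λ·(6 - 7) - 18 ≡ 4. → (7, 4)
3G: (7, 4) + (6, 18). λ = (18 - 4)/(6 - 7) ≡ 14/30 mod 31. 30⁻¹ ≡ 30 (mod 31) since 30·30 = 900 ≡ 1, so λ ≡ 17.
  x = λ² - 7 - 6 = 289 - 13 ≡ 28; y = λ·(7 - 28) - 4 ≡ 11. → (28, 11)
4G: (28, 11) + (6, 18). λ = (18 - 11)/(6 - 28) ≡ 7/9 mod 31. 9⁻¹ ≡ 7 (mod 31), so λ ≡ 18.
  x = λ² - 28 - 6 = 324 - 34 ≡ 11; y = λ·(28 - 11) - 11 ≡ 16. → (11, 16)
4G = (11, 16).
Finally 4G + H:
(11, 16) + (4, 9). λ = (9 - 16)/(4 - 11) ≡ 24/24 mod 31. 24⁻¹ ≡ 22 (mod 31), so λ ≡ 1.
  x = λ² - 11 - 4 = 1 - 15 ≡ 17; y = λ·(11 - 17) - 16 ≡ 9. → (17, 9)

(17, 9)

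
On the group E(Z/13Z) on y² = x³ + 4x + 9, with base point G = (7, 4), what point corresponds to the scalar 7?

(1, 12)

Double-and-add on 7 = (111)₂. Start with G = (7, 4) for the leading 1-bit.
double: tangent at (7, 4): λ = (3·7² + 4)/(2·4) ≡ 8/8. 8⁻¹ ≡ 5 (mod 13), so λ ≡ 8·5 ≡ 1.
  x = λ² - 7 - 7 = 1 - 14 ≡ 0; y = λ·(7 - 0) - 4 ≡ 3. → (0, 3)
add G: (0, 3) + (7, 4). λ = (4 - 3)/(7 - 0) ≡ 1/7 mod 13. 7⁻¹ ≡ 2 (mod 13), so λ ≡ 2.
  x = λ² - 0 - 7 = 4 - 7 ≡ 10; y = λ·(0 - 10) - 3 ≡ 3. → (10, 3)
double: tangent at (10, 3): λ = (3·10² + 4)/(2·3) ≡ 5/6. 6⁻¹ ≡ 11 (mod 13) since 6·11 = 66 ≡ 1, so λ ≡ 5·11 ≡ 3.
  x = λ² - 10 - 10 = 9 - 20 ≡ 2; y = λ·(10 - 2) - 3 ≡ 8. → (2, 8)
add G: (2, 8) + (7, 4). λ = (4 - 8)/(7 - 2) ≡ 9/5 mod 13. 5⁻¹ ≡ 8 (mod 13) since 5·8 = 40 ≡ 1, so λ ≡ 7.
  x = λ² - 2 - 7 = 49 - 9 ≡ 1; y = λ·(2 - 1) - 8 ≡ 12. → (1, 12)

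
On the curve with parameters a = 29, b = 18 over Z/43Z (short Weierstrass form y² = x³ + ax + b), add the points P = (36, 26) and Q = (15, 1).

(36, 26) + (15, 1). λ = (1 - 26)/(15 - 36) ≡ 18/22 mod 43. 22⁻¹ ≡ 2 (mod 43) since 22·2 = 44 ≡ 1, so λ ≡ 36.
  x = λ² - 36 - 15 = 1296 - 51 ≡ 41; y = λ·(36 - 41) - 26 ≡ 9. → (41, 9)

(41, 9)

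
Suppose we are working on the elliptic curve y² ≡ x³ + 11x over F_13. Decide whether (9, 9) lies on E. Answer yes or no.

no

y² = 9² ≡ 3; x³ + 11x + 0 = 828 ≡ 9 (mod 13). 3 ≠ 9.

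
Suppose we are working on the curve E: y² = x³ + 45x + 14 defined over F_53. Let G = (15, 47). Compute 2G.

tangent at (15, 47): λ = (3·15² + 45)/(2·47) ≡ 31/41. 41⁻¹ ≡ 22 (mod 53), so λ ≡ 31·22 ≡ 46.
  x = λ² - 15 - 15 = 2116 - 30 ≡ 19; y = λ·(15 - 19) - 47 ≡ 34. → (19, 34)

(19, 34)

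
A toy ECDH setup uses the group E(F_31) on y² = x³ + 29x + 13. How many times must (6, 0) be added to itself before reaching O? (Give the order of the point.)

2

2P: (6, 0) + (6, 0): same x and y₁ ≡ -y₂, so the sum is O.
2P = O, so the order is 2.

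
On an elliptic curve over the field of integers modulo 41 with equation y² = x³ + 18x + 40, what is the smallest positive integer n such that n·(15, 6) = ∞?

12

2P: tangent at (15, 6): λ = (3·15² + 18)/(2·6) ≡ 37/12. 12⁻¹ ≡ 24 (mod 41), so λ ≡ 37·24 ≡ 27.
  x = λ² - 15 - 15 = 729 - 30 ≡ 2; y = λ·(15 - 2) - 6 ≡ 17. → (2, 17)
3P: (2, 17) + (15, 6). λ = (6 - 17)/(15 - 2) ≡ 30/13 mod 41. 13⁻¹ ≡ 19 (mod 41) since 13·19 = 247 ≡ 1, so λ ≡ 37.
  x = λ² - 2 - 15 = 1369 - 17 ≡ 40; y = λ·(2 - 40) - 17 ≡ 12. → (40, 12)
4P: (40, 12) + (15, 6). λ = (6 - 12)/(15 - 40) ≡ 35/16 mod 41. 16⁻¹ ≡ 18 (mod 41) since 16·18 = 288 ≡ 1, so λ ≡ 15.
  x = λ² - 40 - 15 = 225 - 55 ≡ 6; y = λ·(40 - 6) - 12 ≡ 6. → (6, 6)
5P: (6, 6) + (15, 6). λ = (6 - 6)/(15 - 6) ≡ 0/9 mod 41. 9⁻¹ ≡ 32 (mod 41), so λ ≡ 0.
  x = λ² - 6 - 15 = 0 - 21 ≡ 20; y = λ·(6 - 20) - 6 ≡ 35. → (20, 35)
6P: (20, 35) + (15, 6). λ = (6 - 35)/(15 - 20) ≡ 12/36 mod 41. 36⁻¹ ≡ 8 (mod 41), so λ ≡ 14.
  x = λ² - 20 - 15 = 196 - 35 ≡ 38; y = λ·(20 - 38) - 35 ≡ 0. → (38, 0)
7P: (38, 0) + (15, 6). λ = (6 - 0)/(15 - 38) ≡ 6/18 mod 41. 18⁻¹ ≡ 16 (mod 41), so λ ≡ 14.
  x = λ² - 38 - 15 = 196 - 53 ≡ 20; y = λ·(38 - 20) - 0 ≡ 6. → (20, 6)
8P: (20, 6) + (15, 6). λ = (6 - 6)/(15 - 20) ≡ 0/36 mod 41. 36⁻¹ ≡ 8 (mod 41), so λ ≡ 0.
  x = λ² - 20 - 15 = 0 - 35 ≡ 6; y = λ·(20 - 6) - 6 ≡ 35. → (6, 35)
9P: (6, 35) + (15, 6). λ = (6 - 35)/(15 - 6) ≡ 12/9 mod 41. 9⁻¹ ≡ 32 (mod 41) since 9·32 = 288 ≡ 1, so λ ≡ 15.
  x = λ² - 6 - 15 = 225 - 21 ≡ 40; y = λ·(6 - 40) - 35 ≡ 29. → (40, 29)
10P: (40, 29) + (15, 6). λ = (6 - 29)/(15 - 40) ≡ 18/16 mod 41. 16⁻¹ ≡ 18 (mod 41), so λ ≡ 37.
  x = λ² - 40 - 15 = 1369 - 55 ≡ 2; y = λ·(40 - 2) - 29 ≡ 24. → (2, 24)
11P: (2, 24) + (15, 6). λ = (6 - 24)/(15 - 2) ≡ 23/13 mod 41. 13⁻¹ ≡ 19 (mod 41), so λ ≡ 27.
  x = λ² - 2 - 15 = 729 - 17 ≡ 15; y = λ·(2 - 15) - 24 ≡ 35. → (15, 35)
12P: (15, 35) + (15, 6): same x and y₁ ≡ -y₂, so the sum is ∞.
12P = ∞, so the order is 12.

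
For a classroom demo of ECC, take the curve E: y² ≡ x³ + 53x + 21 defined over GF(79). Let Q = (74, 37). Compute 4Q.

(9, 11)

Double-and-add on 4 = (100)₂. Start with Q = (74, 37) for the leading 1-bit.
double: tangent at (74, 37): λ = (3·74² + 53)/(2·37) ≡ 49/74. 74⁻¹ ≡ 63 (mod 79) since 74·63 = 4662 ≡ 1, so λ ≡ 49·63 ≡ 6.
  x = λ² - 74 - 74 = 36 - 148 ≡ 46; y = λ·(74 - 46) - 37 ≡ 52. → (46, 52)
double: tangent at (46, 52): λ = (3·46² + 53)/(2·52) ≡ 2/25. 25⁻¹ ≡ 19 (mod 79), so λ ≡ 2·19 ≡ 38.
  x = λ² - 46 - 46 = 1444 - 92 ≡ 9; y = λ·(46 - 9) - 52 ≡ 11. → (9, 11)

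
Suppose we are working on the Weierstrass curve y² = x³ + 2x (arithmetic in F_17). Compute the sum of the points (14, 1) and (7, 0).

(14, 1) + (7, 0). λ = (0 - 1)/(7 - 14) ≡ 16/10 mod 17. 10⁻¹ ≡ 12 (mod 17) since 10·12 = 120 ≡ 1, so λ ≡ 5.
  x = λ² - 14 - 7 = 25 - 21 ≡ 4; y = λ·(14 - 4) - 1 ≡ 15. → (4, 15)

(4, 15)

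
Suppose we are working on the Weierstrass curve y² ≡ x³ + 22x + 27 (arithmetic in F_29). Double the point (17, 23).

tangent at (17, 23): λ = (3·17² + 22)/(2·23) ≡ 19/17. 17⁻¹ ≡ 12 (mod 29), so λ ≡ 19·12 ≡ 25.
  x = λ² - 17 - 17 = 625 - 34 ≡ 11; y = λ·(17 - 11) - 23 ≡ 11. → (11, 11)

(11, 11)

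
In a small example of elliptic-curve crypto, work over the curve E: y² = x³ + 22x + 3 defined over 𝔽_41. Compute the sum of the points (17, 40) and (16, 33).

(17, 40) + (16, 33). λ = (33 - 40)/(16 - 17) ≡ 34/40 mod 41. 40⁻¹ ≡ 40 (mod 41), so λ ≡ 7.
  x = λ² - 17 - 16 = 49 - 33 ≡ 16; y = λ·(17 - 16) - 40 ≡ 8. → (16, 8)

(16, 8)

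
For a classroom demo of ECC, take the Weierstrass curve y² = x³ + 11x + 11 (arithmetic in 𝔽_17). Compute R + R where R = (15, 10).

tangent at (15, 10): λ = (3·15² + 11)/(2·10) ≡ 6/3. 3⁻¹ ≡ 6 (mod 17), so λ ≡ 6·6 ≡ 2.
  x = λ² - 15 - 15 = 4 - 30 ≡ 8; y = λ·(15 - 8) - 10 ≡ 4. → (8, 4)

(8, 4)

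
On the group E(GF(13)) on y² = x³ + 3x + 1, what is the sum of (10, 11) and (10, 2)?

O

The two points share x = 10 and their y-coordinates satisfy 11 + 2 ≡ 0 (mod 13), so they are inverses. Their sum is O.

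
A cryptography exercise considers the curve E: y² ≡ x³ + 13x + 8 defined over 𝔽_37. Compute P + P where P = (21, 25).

tangent at (21, 25): λ = (3·21² + 13)/(2·25) ≡ 4/13. 13⁻¹ ≡ 20 (mod 37) since 13·20 = 260 ≡ 1, so λ ≡ 4·20 ≡ 6.
  x = λ² - 21 - 21 = 36 - 42 ≡ 31; y = λ·(21 - 31) - 25 ≡ 26. → (31, 26)

(31, 26)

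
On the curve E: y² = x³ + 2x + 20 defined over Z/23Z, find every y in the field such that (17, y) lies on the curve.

x³ + 2x + 20 = 4967 ≡ 22 (mod 23).
22 is a non-residue mod 23; no y exists.

none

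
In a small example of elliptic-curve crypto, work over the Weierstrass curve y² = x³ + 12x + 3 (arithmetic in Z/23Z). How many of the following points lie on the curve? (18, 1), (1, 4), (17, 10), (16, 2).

(18, 1): 1² ≡ 1, rhs ≡ 2 → off.
(1, 4): 4² ≡ 16, rhs ≡ 16 → on.
(17, 10): 10² ≡ 8, rhs ≡ 14 → off.
(16, 2): 2² ≡ 4, rhs ≡ 13 → off.

1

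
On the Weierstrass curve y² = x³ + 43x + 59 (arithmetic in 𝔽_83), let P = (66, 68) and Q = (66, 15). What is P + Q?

O

The two points share x = 66 and their y-coordinates satisfy 68 + 15 ≡ 0 (mod 83), so they are inverses. Their sum is O.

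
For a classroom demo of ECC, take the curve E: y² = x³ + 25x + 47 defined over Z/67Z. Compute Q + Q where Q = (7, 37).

tangent at (7, 37): λ = (3·7² + 25)/(2·37) ≡ 38/7. 7⁻¹ ≡ 48 (mod 67), so λ ≡ 38·48 ≡ 15.
  x = λ² - 7 - 7 = 225 - 14 ≡ 10; y = λ·(7 - 10) - 37 ≡ 52. → (10, 52)

(10, 52)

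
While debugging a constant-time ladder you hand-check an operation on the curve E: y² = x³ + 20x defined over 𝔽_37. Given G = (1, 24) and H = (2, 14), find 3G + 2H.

First 3G:
Repeated addition: build up to 3G.
2G: tangent at (1, 24): λ = (3·1² + 20)/(2·24) ≡ 23/11. 11⁻¹ ≡ 27 (mod 37) since 11·27 = 297 ≡ 1, so λ ≡ 23·27 ≡ 29.
  x = λ² - 1 - 1 = 841 - 2 ≡ 25; y = λ·(1 - 25) - 24 ≡ 20. → (25, 20)
3G: (25, 20) + (1, 24). λ = (24 - 20)/(1 - 25) ≡ 4/13 mod 37. 13⁻¹ ≡ 20 (mod 37) since 13·20 = 260 ≡ 1, so λ ≡ 6.
  x = λ² - 25 - 1 = 36 - 26 ≡ 10; y = λ·(25 - 10) - 20 ≡ 33. → (10, 33)
3G = (10, 33).
Next 2H:
Repeated addition: build up to 2H.
2H: tangent at (2, 14): λ = (3·2² + 20)/(2·14) ≡ 32/28. 28⁻¹ ≡ 4 (mod 37), so λ ≡ 32·4 ≡ 17.
  x = λ² - 2 - 2 = 289 - 4 ≡ 26; y = λ·(2 - 26) - 14 ≡ 22. → (26, 22)
2H = (26, 22).
Finally 3G + 2H:
(10, 33) + (26, 22). λ = (22 - 33)/(26 - 10) ≡ 26/16 mod 37. 16⁻¹ ≡ 7 (mod 37), so λ ≡ 34.
  x = λ² - 10 - 26 = 1156 - 36 ≡ 10; y = λ·(10 - 10) - 33 ≡ 4. → (10, 4)

(10, 4)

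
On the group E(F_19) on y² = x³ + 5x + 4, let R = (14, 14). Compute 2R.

(17, 10)

tangent at (14, 14): λ = (3·14² + 5)/(2·14) ≡ 4/9. 9⁻¹ ≡ 17 (mod 19) since 9·17 = 153 ≡ 1, so λ ≡ 4·17 ≡ 11.
  x = λ² - 14 - 14 = 121 - 28 ≡ 17; y = λ·(14 - 17) - 14 ≡ 10. → (17, 10)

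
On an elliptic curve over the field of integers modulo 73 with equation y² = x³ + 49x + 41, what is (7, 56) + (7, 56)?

tangent at (7, 56): λ = (3·7² + 49)/(2·56) ≡ 50/39. 39⁻¹ ≡ 15 (mod 73), so λ ≡ 50·15 ≡ 20.
  x = λ² - 7 - 7 = 400 - 14 ≡ 21; y = λ·(7 - 21) - 56 ≡ 29. → (21, 29)

(21, 29)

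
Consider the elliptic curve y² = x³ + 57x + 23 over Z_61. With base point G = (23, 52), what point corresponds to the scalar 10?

(26, 54)

Double-and-add on 10 = (1010)₂. Start with G = (23, 52) for the leading 1-bit.
double: tangent at (23, 52): λ = (3·23² + 57)/(2·52) ≡ 58/43. 43⁻¹ ≡ 44 (mod 61), so λ ≡ 58·44 ≡ 51.
  x = λ² - 23 - 23 = 2601 - 46 ≡ 54; y = λ·(23 - 54) - 52 ≡ 14. → (54, 14)
double: tangent at (54, 14): λ = (3·54² + 57)/(2·14) ≡ 21/28. 28⁻¹ ≡ 24 (mod 61) since 28·24 = 672 ≡ 1, so λ ≡ 21·24 ≡ 16.
  x = λ² - 54 - 54 = 256 - 108 ≡ 26; y = λ·(54 - 26) - 14 ≡ 7. → (26, 7)
add G: (26, 7) + (23, 52). λ = (52 - 7)/(23 - 26) ≡ 45/58 mod 61. 58⁻¹ ≡ 20 (mod 61) since 58·20 = 1160 ≡ 1, so λ ≡ 46.
  x = λ² - 26 - 23 = 2116 - 49 ≡ 54; y = λ·(26 - 54) - 7 ≡ 47. → (54, 47)
double: tangent at (54, 47): λ = (3·54² + 57)/(2·47) ≡ 21/33. 33⁻¹ ≡ 37 (mod 61), so λ ≡ 21·37 ≡ 45.
  x = λ² - 54 - 54 = 2025 - 108 ≡ 26; y = λ·(54 - 26) - 47 ≡ 54. → (26, 54)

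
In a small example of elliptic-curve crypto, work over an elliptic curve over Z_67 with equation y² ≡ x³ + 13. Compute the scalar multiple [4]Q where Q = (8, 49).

(61, 20)

Double-and-add on 4 = (100)₂. Start with Q = (8, 49) for the leading 1-bit.
double: tangent at (8, 49): λ = (3·8² + 0)/(2·49) ≡ 58/31. 31⁻¹ ≡ 13 (mod 67) since 31·13 = 403 ≡ 1, so λ ≡ 58·13 ≡ 17.
  x = λ² - 8 - 8 = 289 - 16 ≡ 5; y = λ·(8 - 5) - 49 ≡ 2. → (5, 2)
double: tangent at (5, 2): λ = (3·5² + 0)/(2·2) ≡ 8/4. 4⁻¹ ≡ 17 (mod 67), so λ ≡ 8·17 ≡ 2.
  x = λ² - 5 - 5 = 4 - 10 ≡ 61; y = λ·(5 - 61) - 2 ≡ 20. → (61, 20)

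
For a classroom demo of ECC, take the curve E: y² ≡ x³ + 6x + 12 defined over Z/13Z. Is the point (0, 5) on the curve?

yes

y² = 5² ≡ 12; x³ + 6x + 12 = 12 ≡ 12 (mod 13). 12 = 12.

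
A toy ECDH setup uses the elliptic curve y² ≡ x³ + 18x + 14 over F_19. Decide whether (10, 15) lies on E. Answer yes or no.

yes

y² = 15² ≡ 16; x³ + 18x + 14 = 1194 ≡ 16 (mod 19). 16 = 16.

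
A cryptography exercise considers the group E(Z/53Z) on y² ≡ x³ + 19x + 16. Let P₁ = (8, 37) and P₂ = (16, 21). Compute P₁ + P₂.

(8, 37) + (16, 21). λ = (21 - 37)/(16 - 8) ≡ 37/8 mod 53. 8⁻¹ ≡ 20 (mod 53) since 8·20 = 160 ≡ 1, so λ ≡ 51.
  x = λ² - 8 - 16 = 2601 - 24 ≡ 33; y = λ·(8 - 33) - 37 ≡ 13. → (33, 13)

(33, 13)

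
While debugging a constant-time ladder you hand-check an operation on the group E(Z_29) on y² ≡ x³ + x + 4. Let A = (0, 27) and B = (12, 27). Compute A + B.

(0, 27) + (12, 27). λ = (27 - 27)/(12 - 0) ≡ 0/12 mod 29. 12⁻¹ ≡ 17 (mod 29), so λ ≡ 0.
  x = λ² - 0 - 12 = 0 - 12 ≡ 17; y = λ·(0 - 17) - 27 ≡ 2. → (17, 2)

(17, 2)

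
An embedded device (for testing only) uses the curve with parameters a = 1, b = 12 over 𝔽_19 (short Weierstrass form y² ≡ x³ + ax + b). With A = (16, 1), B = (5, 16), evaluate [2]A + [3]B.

First 2A:
Repeated addition: build up to 2A.
2A: tangent at (16, 1): λ = (3·16² + 1)/(2·1) ≡ 9/2. 2⁻¹ ≡ 10 (mod 19), so λ ≡ 9·10 ≡ 14.
  x = λ² - 16 - 16 = 196 - 32 ≡ 12; y = λ·(16 - 12) - 1 ≡ 17. → (12, 17)
2A = (12, 17).
Next 3B:
Repeated addition: build up to 3B.
2B: tangent at (5, 16): λ = (3·5² + 1)/(2·16) ≡ 0/13. 13⁻¹ ≡ 3 (mod 19), so λ ≡ 0·3 ≡ 0.
  x = λ² - 5 - 5 = 0 - 10 ≡ 9; y = λ·(5 - 9) - 16 ≡ 3. → (9, 3)
3B: (9, 3) + (5, 16). λ = (16 - 3)/(5 - 9) ≡ 13/15 mod 19. 15⁻¹ ≡ 14 (mod 19), so λ ≡ 11.
  x = λ² - 9 - 5 = 121 - 14 ≡ 12; y = λ·(9 - 12) - 3 ≡ 2. → (12, 2)
3B = (12, 2).
Finally 2A + 3B:
(12, 17) + (12, 2): same x and y₁ ≡ -y₂, so the sum is ∞.

O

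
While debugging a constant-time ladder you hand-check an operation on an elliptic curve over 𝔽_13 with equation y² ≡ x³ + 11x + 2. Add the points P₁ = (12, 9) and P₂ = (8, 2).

(5, 0)

(12, 9) + (8, 2). λ = (2 - 9)/(8 - 12) ≡ 6/9 mod 13. 9⁻¹ ≡ 3 (mod 13), so λ ≡ 5.
  x = λ² - 12 - 8 = 25 - 20 ≡ 5; y = λ·(12 - 5) - 9 ≡ 0. → (5, 0)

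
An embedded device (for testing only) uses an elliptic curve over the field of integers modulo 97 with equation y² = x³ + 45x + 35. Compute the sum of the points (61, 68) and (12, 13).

(96, 59)

(61, 68) + (12, 13). λ = (13 - 68)/(12 - 61) ≡ 42/48 mod 97. 48⁻¹ ≡ 95 (mod 97), so λ ≡ 13.
  x = λ² - 61 - 12 = 169 - 73 ≡ 96; y = λ·(61 - 96) - 68 ≡ 59. → (96, 59)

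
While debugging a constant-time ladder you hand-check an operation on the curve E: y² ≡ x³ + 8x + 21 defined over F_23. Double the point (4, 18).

tangent at (4, 18): λ = (3·4² + 8)/(2·18) ≡ 10/13. 13⁻¹ ≡ 16 (mod 23), so λ ≡ 10·16 ≡ 22.
  x = λ² - 4 - 4 = 484 - 8 ≡ 16; y = λ·(4 - 16) - 18 ≡ 17. → (16, 17)

(16, 17)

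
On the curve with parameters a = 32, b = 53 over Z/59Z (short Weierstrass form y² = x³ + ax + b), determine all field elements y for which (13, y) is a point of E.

none

x³ + 32x + 53 = 2666 ≡ 11 (mod 59).
11 is a non-residue mod 59; no y exists.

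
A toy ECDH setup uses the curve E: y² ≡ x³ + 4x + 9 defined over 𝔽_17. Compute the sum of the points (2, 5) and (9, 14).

(8, 14)

(2, 5) + (9, 14). λ = (14 - 5)/(9 - 2) ≡ 9/7 mod 17. 7⁻¹ ≡ 5 (mod 17), so λ ≡ 11.
  x = λ² - 2 - 9 = 121 - 11 ≡ 8; y = λ·(2 - 8) - 5 ≡ 14. → (8, 14)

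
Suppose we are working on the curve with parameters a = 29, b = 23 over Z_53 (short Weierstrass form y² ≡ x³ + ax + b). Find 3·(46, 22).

Write P = (46, 22).
Repeated addition: build up to 3P.
2P: tangent at (46, 22): λ = (3·46² + 29)/(2·22) ≡ 17/44. 44⁻¹ ≡ 47 (mod 53), so λ ≡ 17·47 ≡ 4.
  x = λ² - 46 - 46 = 16 - 92 ≡ 30; y = λ·(46 - 30) - 22 ≡ 42. → (30, 42)
3P: (30, 42) + (46, 22). λ = (22 - 42)/(46 - 30) ≡ 33/16 mod 53. 16⁻¹ ≡ 10 (mod 53), so λ ≡ 12.
  x = λ² - 30 - 46 = 144 - 76 ≡ 15; y = λ·(30 - 15) - 42 ≡ 32. → (15, 32)

(15, 32)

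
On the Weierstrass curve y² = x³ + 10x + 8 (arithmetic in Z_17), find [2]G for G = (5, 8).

tangent at (5, 8): λ = (3·5² + 10)/(2·8) ≡ 0/16. 16⁻¹ ≡ 16 (mod 17) since 16·16 = 256 ≡ 1, so λ ≡ 0·16 ≡ 0.
  x = λ² - 5 - 5 = 0 - 10 ≡ 7; y = λ·(5 - 7) - 8 ≡ 9. → (7, 9)

(7, 9)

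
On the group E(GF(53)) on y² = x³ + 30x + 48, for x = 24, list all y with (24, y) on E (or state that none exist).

x³ + 30x + 48 = 14592 ≡ 17 (mod 53).
Square roots of 17 mod 53: 21 and 32 (since 21² = 441 ≡ 17).

21, 32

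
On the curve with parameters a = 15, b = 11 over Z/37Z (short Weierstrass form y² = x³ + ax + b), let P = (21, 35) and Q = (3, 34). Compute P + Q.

(17, 31)

(21, 35) + (3, 34). λ = (34 - 35)/(3 - 21) ≡ 36/19 mod 37. 19⁻¹ ≡ 2 (mod 37), so λ ≡ 35.
  x = λ² - 21 - 3 = 1225 - 24 ≡ 17; y = λ·(21 - 17) - 35 ≡ 31. → (17, 31)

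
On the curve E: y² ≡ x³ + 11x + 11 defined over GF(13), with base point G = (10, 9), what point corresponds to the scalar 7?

(1, 6)

Double-and-add on 7 = (111)₂. Start with G = (10, 9) for the leading 1-bit.
double: tangent at (10, 9): λ = (3·10² + 11)/(2·9) ≡ 12/5. 5⁻¹ ≡ 8 (mod 13) since 5·8 = 40 ≡ 1, so λ ≡ 12·8 ≡ 5.
  x = λ² - 10 - 10 = 25 - 20 ≡ 5; y = λ·(10 - 5) - 9 ≡ 3. → (5, 3)
add G: (5, 3) + (10, 9). λ = (9 - 3)/(10 - 5) ≡ 6/5 mod 13. 5⁻¹ ≡ 8 (mod 13), so λ ≡ 9.
  x = λ² - 5 - 10 = 81 - 15 ≡ 1; y = λ·(5 - 1) - 3 ≡ 7. → (1, 7)
double: tangent at (1, 7): λ = (3·1² + 11)/(2·7) ≡ 1/1. 1⁻¹ ≡ 1 (mod 13) since 1·1 = 1 ≡ 1, so λ ≡ 1·1 ≡ 1.
  x = λ² - 1 - 1 = 1 - 2 ≡ 12; y = λ·(1 - 12) - 7 ≡ 8. → (12, 8)
add G: (12, 8) + (10, 9). λ = (9 - 8)/(10 - 12) ≡ 1/11 mod 13. 11⁻¹ ≡ 6 (mod 13) since 11·6 = 66 ≡ 1, so λ ≡ 6.
  x = λ² - 12 - 10 = 36 - 22 ≡ 1; y = λ·(12 - 1) - 8 ≡ 6. → (1, 6)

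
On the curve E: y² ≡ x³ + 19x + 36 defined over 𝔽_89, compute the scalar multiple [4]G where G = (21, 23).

Double-and-add on 4 = (100)₂. Start with G = (21, 23) for the leading 1-bit.
double: tangent at (21, 23): λ = (3·21² + 19)/(2·23) ≡ 7/46. 46⁻¹ ≡ 60 (mod 89) since 46·60 = 2760 ≡ 1, so λ ≡ 7·60 ≡ 64.
  x = λ² - 21 - 21 = 4096 - 42 ≡ 49; y = λ·(21 - 49) - 23 ≡ 54. → (49, 54)
double: tangent at (49, 54): λ = (3·49² + 19)/(2·54) ≡ 13/19. 19⁻¹ ≡ 75 (mod 89) since 19·75 = 1425 ≡ 1, so λ ≡ 13·75 ≡ 85.
  x = λ² - 49 - 49 = 7225 - 98 ≡ 7; y = λ·(49 - 7) - 54 ≡ 45. → (7, 45)

(7, 45)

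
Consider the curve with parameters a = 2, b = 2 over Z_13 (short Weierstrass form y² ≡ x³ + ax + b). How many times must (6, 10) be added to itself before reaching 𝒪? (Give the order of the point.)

5

2P: tangent at (6, 10): λ = (3·6² + 2)/(2·10) ≡ 6/7. 7⁻¹ ≡ 2 (mod 13), so λ ≡ 6·2 ≡ 12.
  x = λ² - 6 - 6 = 144 - 12 ≡ 2; y = λ·(6 - 2) - 10 ≡ 12. → (2, 12)
3P: (2, 12) + (6, 10). λ = (10 - 12)/(6 - 2) ≡ 11/4 mod 13. 4⁻¹ ≡ 10 (mod 13), so λ ≡ 6.
  x = λ² - 2 - 6 = 36 - 8 ≡ 2; y = λ·(2 - 2) - 12 ≡ 1. → (2, 1)
4P: (2, 1) + (6, 10). λ = (10 - 1)/(6 - 2) ≡ 9/4 mod 13. 4⁻¹ ≡ 10 (mod 13) since 4·10 = 40 ≡ 1, so λ ≡ 12.
  x = λ² - 2 - 6 = 144 - 8 ≡ 6; y = λ·(2 - 6) - 1 ≡ 3. → (6, 3)
5P: (6, 3) + (6, 10): same x and y₁ ≡ -y₂, so the sum is 𝒪.
5P = 𝒪, so the order is 5.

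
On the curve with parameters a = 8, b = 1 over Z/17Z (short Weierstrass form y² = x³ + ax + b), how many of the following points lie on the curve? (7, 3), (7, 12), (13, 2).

(7, 3): 3² ≡ 9, rhs ≡ 9 → on.
(7, 12): 12² ≡ 8, rhs ≡ 9 → off.
(13, 2): 2² ≡ 4, rhs ≡ 7 → off.

1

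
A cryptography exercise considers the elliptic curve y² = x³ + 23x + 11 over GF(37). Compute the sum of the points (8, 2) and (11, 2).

(18, 35)

(8, 2) + (11, 2). λ = (2 - 2)/(11 - 8) ≡ 0/3 mod 37. 3⁻¹ ≡ 25 (mod 37) since 3·25 = 75 ≡ 1, so λ ≡ 0.
  x = λ² - 8 - 11 = 0 - 19 ≡ 18; y = λ·(8 - 18) - 2 ≡ 35. → (18, 35)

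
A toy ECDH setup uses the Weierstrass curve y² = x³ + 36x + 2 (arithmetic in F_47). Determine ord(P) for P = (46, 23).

2P: tangent at (46, 23): λ = (3·46² + 36)/(2·23) ≡ 39/46. 46⁻¹ ≡ 46 (mod 47), so λ ≡ 39·46 ≡ 8.
  x = λ² - 46 - 46 = 64 - 92 ≡ 19; y = λ·(46 - 19) - 23 ≡ 5. → (19, 5)
3P: (19, 5) + (46, 23). λ = (23 - 5)/(46 - 19) ≡ 18/27 mod 47. 27⁻¹ ≡ 7 (mod 47), so λ ≡ 32.
  x = λ² - 19 - 46 = 1024 - 65 ≡ 19; y = λ·(19 - 19) - 5 ≡ 42. → (19, 42)
4P: (19, 42) + (46, 23). λ = (23 - 42)/(46 - 19) ≡ 28/27 mod 47. 27⁻¹ ≡ 7 (mod 47) since 27·7 = 189 ≡ 1, so λ ≡ 8.
  x = λ² - 19 - 46 = 64 - 65 ≡ 46; y = λ·(19 - 46) - 42 ≡ 24. → (46, 24)
5P: (46, 24) + (46, 23): same x and y₁ ≡ -y₂, so the sum is O.
5P = O, so the order is 5.

5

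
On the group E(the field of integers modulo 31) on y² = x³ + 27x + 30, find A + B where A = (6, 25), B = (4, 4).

(15, 20)

(6, 25) + (4, 4). λ = (4 - 25)/(4 - 6) ≡ 10/29 mod 31. 29⁻¹ ≡ 15 (mod 31), so λ ≡ 26.
  x = λ² - 6 - 4 = 676 - 10 ≡ 15; y = λ·(6 - 15) - 25 ≡ 20. → (15, 20)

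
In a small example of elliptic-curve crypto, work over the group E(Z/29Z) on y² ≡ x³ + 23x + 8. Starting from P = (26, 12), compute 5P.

(26, 17)

Repeated addition: build up to 5P.
2P: tangent at (26, 12): λ = (3·26² + 23)/(2·12) ≡ 21/24. 24⁻¹ ≡ 23 (mod 29), so λ ≡ 21·23 ≡ 19.
  x = λ² - 26 - 26 = 361 - 52 ≡ 19; y = λ·(26 - 19) - 12 ≡ 5. → (19, 5)
3P: (19, 5) + (26, 12). λ = (12 - 5)/(26 - 19) ≡ 7/7 mod 29. 7⁻¹ ≡ 25 (mod 29) since 7·25 = 175 ≡ 1, so λ ≡ 1.
  x = λ² - 19 - 26 = 1 - 45 ≡ 14; y = λ·(19 - 14) - 5 ≡ 0. → (14, 0)
4P: (14, 0) + (26, 12). λ = (12 - 0)/(26 - 14) ≡ 12/12 mod 29. 12⁻¹ ≡ 17 (mod 29) since 12·17 = 204 ≡ 1, so λ ≡ 1.
  x = λ² - 14 - 26 = 1 - 40 ≡ 19; y = λ·(14 - 19) - 0 ≡ 24. → (19, 24)
5P: (19, 24) + (26, 12). λ = (12 - 24)/(26 - 19) ≡ 17/7 mod 29. 7⁻¹ ≡ 25 (mod 29), so λ ≡ 19.
  x = λ² - 19 - 26 = 361 - 45 ≡ 26; y = λ·(19 - 26) - 24 ≡ 17. → (26, 17)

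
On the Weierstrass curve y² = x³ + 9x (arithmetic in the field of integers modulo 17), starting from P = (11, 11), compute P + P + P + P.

(13, 6)

Repeated addition: build up to 4P.
2P: tangent at (11, 11): λ = (3·11² + 9)/(2·11) ≡ 15/5. 5⁻¹ ≡ 7 (mod 17), so λ ≡ 15·7 ≡ 3.
  x = λ² - 11 - 11 = 9 - 22 ≡ 4; y = λ·(11 - 4) - 11 ≡ 10. → (4, 10)
3P: (4, 10) + (11, 11). λ = (11 - 10)/(11 - 4) ≡ 1/7 mod 17. 7⁻¹ ≡ 5 (mod 17), so λ ≡ 5.
  x = λ² - 4 - 11 = 25 - 15 ≡ 10; y = λ·(4 - 10) - 10 ≡ 11. → (10, 11)
4P: (10, 11) + (11, 11). λ = (11 - 11)/(11 - 10) ≡ 0/1 mod 17. 1⁻¹ ≡ 1 (mod 17), so λ ≡ 0.
  x = λ² - 10 - 11 = 0 - 21 ≡ 13; y = λ·(10 - 13) - 11 ≡ 6. → (13, 6)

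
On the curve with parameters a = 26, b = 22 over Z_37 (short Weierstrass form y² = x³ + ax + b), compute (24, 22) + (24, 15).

O

The two points share x = 24 and their y-coordinates satisfy 22 + 15 ≡ 0 (mod 37), so they are inverses. Their sum is O.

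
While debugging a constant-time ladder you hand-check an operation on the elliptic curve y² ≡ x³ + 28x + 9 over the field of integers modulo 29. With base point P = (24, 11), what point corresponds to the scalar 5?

Repeated addition: build up to 5P.
2P: tangent at (24, 11): λ = (3·24² + 28)/(2·11) ≡ 16/22. 22⁻¹ ≡ 4 (mod 29) since 22·4 = 88 ≡ 1, so λ ≡ 16·4 ≡ 6.
  x = λ² - 24 - 24 = 36 - 48 ≡ 17; y = λ·(24 - 17) - 11 ≡ 2. → (17, 2)
3P: (17, 2) + (24, 11). λ = (11 - 2)/(24 - 17) ≡ 9/7 mod 29. 7⁻¹ ≡ 25 (mod 29) since 7·25 = 175 ≡ 1, so λ ≡ 22.
  x = λ² - 17 - 24 = 484 - 41 ≡ 8; y = λ·(17 - 8) - 2 ≡ 22. → (8, 22)
4P: (8, 22) + (24, 11). λ = (11 - 22)/(24 - 8) ≡ 18/16 mod 29. 16⁻¹ ≡ 20 (mod 29), so λ ≡ 12.
  x = λ² - 8 - 24 = 144 - 32 ≡ 25; y = λ·(8 - 25) - 22 ≡ 6. → (25, 6)
5P: (25, 6) + (24, 11). λ = (11 - 6)/(24 - 25) ≡ 5/28 mod 29. 28⁻¹ ≡ 28 (mod 29), so λ ≡ 24.
  x = λ² - 25 - 24 = 576 - 49 ≡ 5; y = λ·(25 - 5) - 6 ≡ 10. → (5, 10)

(5, 10)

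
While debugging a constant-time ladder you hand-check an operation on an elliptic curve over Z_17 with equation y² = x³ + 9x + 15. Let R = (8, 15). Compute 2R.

(9, 14)

tangent at (8, 15): λ = (3·8² + 9)/(2·15) ≡ 14/13. 13⁻¹ ≡ 4 (mod 17), so λ ≡ 14·4 ≡ 5.
  x = λ² - 8 - 8 = 25 - 16 ≡ 9; y = λ·(8 - 9) - 15 ≡ 14. → (9, 14)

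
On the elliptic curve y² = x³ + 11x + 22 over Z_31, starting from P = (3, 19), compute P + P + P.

Repeated addition: build up to 3P.
2P: tangent at (3, 19): λ = (3·3² + 11)/(2·19) ≡ 7/7. 7⁻¹ ≡ 9 (mod 31), so λ ≡ 7·9 ≡ 1.
  x = λ² - 3 - 3 = 1 - 6 ≡ 26; y = λ·(3 - 26) - 19 ≡ 20. → (26, 20)
3P: (26, 20) + (3, 19). λ = (19 - 20)/(3 - 26) ≡ 30/8 mod 31. 8⁻¹ ≡ 4 (mod 31), so λ ≡ 27.
  x = λ² - 26 - 3 = 729 - 29 ≡ 18; y = λ·(26 - 18) - 20 ≡ 10. → (18, 10)

(18, 10)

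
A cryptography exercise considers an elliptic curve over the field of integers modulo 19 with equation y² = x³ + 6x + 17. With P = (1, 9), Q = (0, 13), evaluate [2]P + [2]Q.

(17, 4)

First 2P:
Repeated addition: build up to 2P.
2P: tangent at (1, 9): λ = (3·1² + 6)/(2·9) ≡ 9/18. 18⁻¹ ≡ 18 (mod 19) since 18·18 = 324 ≡ 1, so λ ≡ 9·18 ≡ 10.
  x = λ² - 1 - 1 = 100 - 2 ≡ 3; y = λ·(1 - 3) - 9 ≡ 9. → (3, 9)
2P = (3, 9).
Next 2Q:
Repeated addition: build up to 2Q.
2Q: tangent at (0, 13): λ = (3·0² + 6)/(2·13) ≡ 6/7. 7⁻¹ ≡ 11 (mod 19), so λ ≡ 6·11 ≡ 9.
  x = λ² - 0 - 0 = 81 - 0 ≡ 5; y = λ·(0 - 5) - 13 ≡ 18. → (5, 18)
2Q = (5, 18).
Finally 2P + 2Q:
(3, 9) + (5, 18). λ = (18 - 9)/(5 - 3) ≡ 9/2 mod 19. 2⁻¹ ≡ 10 (mod 19) since 2·10 = 20 ≡ 1, so λ ≡ 14.
  x = λ² - 3 - 5 = 196 - 8 ≡ 17; y = λ·(3 - 17) - 9 ≡ 4. → (17, 4)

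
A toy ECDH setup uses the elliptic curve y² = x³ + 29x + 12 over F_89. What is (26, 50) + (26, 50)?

(29, 12)

tangent at (26, 50): λ = (3·26² + 29)/(2·50) ≡ 10/11. 11⁻¹ ≡ 81 (mod 89), so λ ≡ 10·81 ≡ 9.
  x = λ² - 26 - 26 = 81 - 52 ≡ 29; y = λ·(26 - 29) - 50 ≡ 12. → (29, 12)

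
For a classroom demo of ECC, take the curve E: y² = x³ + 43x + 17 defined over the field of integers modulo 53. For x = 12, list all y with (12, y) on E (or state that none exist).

x³ + 43x + 17 = 2261 ≡ 35 (mod 53).
35 is a non-residue mod 53; no y exists.

none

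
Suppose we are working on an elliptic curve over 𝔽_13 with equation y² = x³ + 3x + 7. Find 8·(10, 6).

(5, 11)

Write G = (10, 6).
Double-and-add on 8 = (1000)₂. Start with G = (10, 6) for the leading 1-bit.
double: tangent at (10, 6): λ = (3·10² + 3)/(2·6) ≡ 4/12. 12⁻¹ ≡ 12 (mod 13), so λ ≡ 4·12 ≡ 9.
  x = λ² - 10 - 10 = 81 - 20 ≡ 9; y = λ·(10 - 9) - 6 ≡ 3. → (9, 3)
double: tangent at (9, 3): λ = (3·9² + 3)/(2·3) ≡ 12/6. 6⁻¹ ≡ 11 (mod 13) since 6·11 = 66 ≡ 1, so λ ≡ 12·11 ≡ 2.
  x = λ² - 9 - 9 = 4 - 18 ≡ 12; y = λ·(9 - 12) - 3 ≡ 4. → (12, 4)
double: tangent at (12, 4): λ = (3·12² + 3)/(2·4) ≡ 6/8. 8⁻¹ ≡ 5 (mod 13), so λ ≡ 6·5 ≡ 4.
  x = λ² - 12 - 12 = 16 - 24 ≡ 5; y = λ·(12 - 5) - 4 ≡ 11. → (5, 11)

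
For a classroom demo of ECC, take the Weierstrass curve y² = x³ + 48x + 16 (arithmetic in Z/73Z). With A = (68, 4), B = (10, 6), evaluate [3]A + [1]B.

(21, 49)

First 3A:
Repeated addition: build up to 3A.
2A: tangent at (68, 4): λ = (3·68² + 48)/(2·4) ≡ 50/8. 8⁻¹ ≡ 64 (mod 73), so λ ≡ 50·64 ≡ 61.
  x = λ² - 68 - 68 = 3721 - 136 ≡ 8; y = λ·(68 - 8) - 4 ≡ 6. → (8, 6)
3A: (8, 6) + (68, 4). λ = (4 - 6)/(68 - 8) ≡ 71/60 mod 73. 60⁻¹ ≡ 28 (mod 73), so λ ≡ 17.
  x = λ² - 8 - 68 = 289 - 76 ≡ 67; y = λ·(8 - 67) - 6 ≡ 13. → (67, 13)
3A = (67, 13).
Finally 3A + B:
(67, 13) + (10, 6). λ = (6 - 13)/(10 - 67) ≡ 66/16 mod 73. 16⁻¹ ≡ 32 (mod 73) since 16·32 = 512 ≡ 1, so λ ≡ 68.
  x = λ² - 67 - 10 = 4624 - 77 ≡ 21; y = λ·(67 - 21) - 13 ≡ 49. → (21, 49)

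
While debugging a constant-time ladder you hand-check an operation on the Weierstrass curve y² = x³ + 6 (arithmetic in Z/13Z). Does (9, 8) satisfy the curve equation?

y² = 8² ≡ 12; x³ + 0x + 6 = 735 ≡ 7 (mod 13). 12 ≠ 7.

no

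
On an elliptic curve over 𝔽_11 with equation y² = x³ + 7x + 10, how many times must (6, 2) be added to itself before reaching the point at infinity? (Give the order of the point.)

9

2P: tangent at (6, 2): λ = (3·6² + 7)/(2·2) ≡ 5/4. 4⁻¹ ≡ 3 (mod 11) since 4·3 = 12 ≡ 1, so λ ≡ 5·3 ≡ 4.
  x = λ² - 6 - 6 = 16 - 12 ≡ 4; y = λ·(6 - 4) - 2 ≡ 6. → (4, 6)
3P: (4, 6) + (6, 2). λ = (2 - 6)/(6 - 4) ≡ 7/2 mod 11. 2⁻¹ ≡ 6 (mod 11), so λ ≡ 9.
  x = λ² - 4 - 6 = 81 - 10 ≡ 5; y = λ·(4 - 5) - 6 ≡ 7. → (5, 7)
4P: (5, 7) + (6, 2). λ = (2 - 7)/(6 - 5) ≡ 6/1 mod 11. 1⁻¹ ≡ 1 (mod 11) since 1·1 = 1 ≡ 1, so λ ≡ 6.
  x = λ² - 5 - 6 = 36 - 11 ≡ 3; y = λ·(5 - 3) - 7 ≡ 5. → (3, 5)
5P: (3, 5) + (6, 2). λ = (2 - 5)/(6 - 3) ≡ 8/3 mod 11. 3⁻¹ ≡ 4 (mod 11), so λ ≡ 10.
  x = λ² - 3 - 6 = 100 - 9 ≡ 3; y = λ·(3 - 3) - 5 ≡ 6. → (3, 6)
6P: (3, 6) + (6, 2). λ = (2 - 6)/(6 - 3) ≡ 7/3 mod 11. 3⁻¹ ≡ 4 (mod 11), so λ ≡ 6.
  x = λ² - 3 - 6 = 36 - 9 ≡ 5; y = λ·(3 - 5) - 6 ≡ 4. → (5, 4)
7P: (5, 4) + (6, 2). λ = (2 - 4)/(6 - 5) ≡ 9/1 mod 11. 1⁻¹ ≡ 1 (mod 11), so λ ≡ 9.
  x = λ² - 5 - 6 = 81 - 11 ≡ 4; y = λ·(5 - 4) - 4 ≡ 5. → (4, 5)
8P: (4, 5) + (6, 2). λ = (2 - 5)/(6 - 4) ≡ 8/2 mod 11. 2⁻¹ ≡ 6 (mod 11) since 2·6 = 12 ≡ 1, so λ ≡ 4.
  x = λ² - 4 - 6 = 16 - 10 ≡ 6; y = λ·(4 - 6) - 5 ≡ 9. → (6, 9)
9P: (6, 9) + (6, 2): same x and y₁ ≡ -y₂, so the sum is the point at infinity.
9P = the point at infinity, so the order is 9.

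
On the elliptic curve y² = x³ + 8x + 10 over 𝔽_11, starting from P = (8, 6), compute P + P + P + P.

Repeated addition: build up to 4P.
2P: tangent at (8, 6): λ = (3·8² + 8)/(2·6) ≡ 2/1. 1⁻¹ ≡ 1 (mod 11), so λ ≡ 2·1 ≡ 2.
  x = λ² - 8 - 8 = 4 - 16 ≡ 10; y = λ·(8 - 10) - 6 ≡ 1. → (10, 1)
3P: (10, 1) + (8, 6). λ = (6 - 1)/(8 - 10) ≡ 5/9 mod 11. 9⁻¹ ≡ 5 (mod 11), so λ ≡ 3.
  x = λ² - 10 - 8 = 9 - 18 ≡ 2; y = λ·(10 - 2) - 1 ≡ 1. → (2, 1)
4P: (2, 1) + (8, 6). λ = (6 - 1)/(8 - 2) ≡ 5/6 mod 11. 6⁻¹ ≡ 2 (mod 11), so λ ≡ 10.
  x = λ² - 2 - 8 = 100 - 10 ≡ 2; y = λ·(2 - 2) - 1 ≡ 10. → (2, 10)

(2, 10)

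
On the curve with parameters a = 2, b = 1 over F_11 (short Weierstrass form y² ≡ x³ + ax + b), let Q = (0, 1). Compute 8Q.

(9, 0)

Double-and-add on 8 = (1000)₂. Start with Q = (0, 1) for the leading 1-bit.
double: tangent at (0, 1): λ = (3·0² + 2)/(2·1) ≡ 2/2. 2⁻¹ ≡ 6 (mod 11), so λ ≡ 2·6 ≡ 1.
  x = λ² - 0 - 0 = 1 - 0 ≡ 1; y = λ·(0 - 1) - 1 ≡ 9. → (1, 9)
double: tangent at (1, 9): λ = (3·1² + 2)/(2·9) ≡ 5/7. 7⁻¹ ≡ 8 (mod 11), so λ ≡ 5·8 ≡ 7.
  x = λ² - 1 - 1 = 49 - 2 ≡ 3; y = λ·(1 - 3) - 9 ≡ 10. → (3, 10)
double: tangent at (3, 10): λ = (3·3² + 2)/(2·10) ≡ 7/9. 9⁻¹ ≡ 5 (mod 11) since 9·5 = 45 ≡ 1, so λ ≡ 7·5 ≡ 2.
  x = λ² - 3 - 3 = 4 - 6 ≡ 9; y = λ·(3 - 9) - 10 ≡ 0. → (9, 0)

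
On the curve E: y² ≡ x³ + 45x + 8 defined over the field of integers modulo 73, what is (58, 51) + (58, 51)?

(48, 11)

tangent at (58, 51): λ = (3·58² + 45)/(2·51) ≡ 63/29. 29⁻¹ ≡ 68 (mod 73), so λ ≡ 63·68 ≡ 50.
  x = λ² - 58 - 58 = 2500 - 116 ≡ 48; y = λ·(58 - 48) - 51 ≡ 11. → (48, 11)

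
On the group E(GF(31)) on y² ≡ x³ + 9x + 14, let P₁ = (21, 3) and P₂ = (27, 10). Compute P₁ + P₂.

(21, 3) + (27, 10). λ = (10 - 3)/(27 - 21) ≡ 7/6 mod 31. 6⁻¹ ≡ 26 (mod 31) since 6·26 = 156 ≡ 1, so λ ≡ 27.
  x = λ² - 21 - 27 = 729 - 48 ≡ 30; y = λ·(21 - 30) - 3 ≡ 2. → (30, 2)

(30, 2)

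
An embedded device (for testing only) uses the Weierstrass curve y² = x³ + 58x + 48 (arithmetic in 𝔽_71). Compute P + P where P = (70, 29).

(32, 33)

tangent at (70, 29): λ = (3·70² + 58)/(2·29) ≡ 61/58. 58⁻¹ ≡ 60 (mod 71) since 58·60 = 3480 ≡ 1, so λ ≡ 61·60 ≡ 39.
  x = λ² - 70 - 70 = 1521 - 140 ≡ 32; y = λ·(70 - 32) - 29 ≡ 33. → (32, 33)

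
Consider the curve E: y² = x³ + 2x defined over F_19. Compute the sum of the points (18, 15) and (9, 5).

(12, 17)

(18, 15) + (9, 5). λ = (5 - 15)/(9 - 18) ≡ 9/10 mod 19. 10⁻¹ ≡ 2 (mod 19), so λ ≡ 18.
  x = λ² - 18 - 9 = 324 - 27 ≡ 12; y = λ·(18 - 12) - 15 ≡ 17. → (12, 17)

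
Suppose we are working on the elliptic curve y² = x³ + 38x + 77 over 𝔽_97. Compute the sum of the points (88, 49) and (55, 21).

(69, 70)

(88, 49) + (55, 21). λ = (21 - 49)/(55 - 88) ≡ 69/64 mod 97. 64⁻¹ ≡ 47 (mod 97) since 64·47 = 3008 ≡ 1, so λ ≡ 42.
  x = λ² - 88 - 55 = 1764 - 143 ≡ 69; y = λ·(88 - 69) - 49 ≡ 70. → (69, 70)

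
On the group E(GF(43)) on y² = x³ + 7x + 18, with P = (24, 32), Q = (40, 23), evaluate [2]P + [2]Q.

First 2P:
Repeated addition: build up to 2P.
2P: tangent at (24, 32): λ = (3·24² + 7)/(2·32) ≡ 15/21. 21⁻¹ ≡ 41 (mod 43), so λ ≡ 15·41 ≡ 13.
  x = λ² - 24 - 24 = 169 - 48 ≡ 35; y = λ·(24 - 35) - 32 ≡ 40. → (35, 40)
2P = (35, 40).
Next 2Q:
Repeated addition: build up to 2Q.
2Q: tangent at (40, 23): λ = (3·40² + 7)/(2·23) ≡ 34/3. 3⁻¹ ≡ 29 (mod 43) since 3·29 = 87 ≡ 1, so λ ≡ 34·29 ≡ 40.
  x = λ² - 40 - 40 = 1600 - 80 ≡ 15; y = λ·(40 - 15) - 23 ≡ 31. → (15, 31)
2Q = (15, 31).
Finally 2P + 2Q:
(35, 40) + (15, 31). λ = (31 - 40)/(15 - 35) ≡ 34/23 mod 43. 23⁻¹ ≡ 15 (mod 43) since 23·15 = 345 ≡ 1, so λ ≡ 37.
  x = λ² - 35 - 15 = 1369 - 50 ≡ 29; y = λ·(35 - 29) - 40 ≡ 10. → (29, 10)

(29, 10)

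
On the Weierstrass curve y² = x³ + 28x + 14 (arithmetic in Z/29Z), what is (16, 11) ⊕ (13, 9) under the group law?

(16, 11) + (13, 9). λ = (9 - 11)/(13 - 16) ≡ 27/26 mod 29. 26⁻¹ ≡ 19 (mod 29), so λ ≡ 20.
  x = λ² - 16 - 13 = 400 - 29 ≡ 23; y = λ·(16 - 23) - 11 ≡ 23. → (23, 23)

(23, 23)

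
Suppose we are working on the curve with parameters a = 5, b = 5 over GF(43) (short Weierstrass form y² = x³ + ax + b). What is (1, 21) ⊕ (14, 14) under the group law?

(1, 21) + (14, 14). λ = (14 - 21)/(14 - 1) ≡ 36/13 mod 43. 13⁻¹ ≡ 10 (mod 43) since 13·10 = 130 ≡ 1, so λ ≡ 16.
  x = λ² - 1 - 14 = 256 - 15 ≡ 26; y = λ·(1 - 26) - 21 ≡ 9. → (26, 9)

(26, 9)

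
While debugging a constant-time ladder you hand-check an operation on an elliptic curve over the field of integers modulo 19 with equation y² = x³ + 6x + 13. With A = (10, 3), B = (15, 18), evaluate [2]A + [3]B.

First 2A:
Repeated addition: build up to 2A.
2A: tangent at (10, 3): λ = (3·10² + 6)/(2·3) ≡ 2/6. 6⁻¹ ≡ 16 (mod 19) since 6·16 = 96 ≡ 1, so λ ≡ 2·16 ≡ 13.
  x = λ² - 10 - 10 = 169 - 20 ≡ 16; y = λ·(10 - 16) - 3 ≡ 14. → (16, 14)
2A = (16, 14).
Next 3B:
Repeated addition: build up to 3B.
2B: tangent at (15, 18): λ = (3·15² + 6)/(2·18) ≡ 16/17. 17⁻¹ ≡ 9 (mod 19), so λ ≡ 16·9 ≡ 11.
  x = λ² - 15 - 15 = 121 - 30 ≡ 15; y = λ·(15 - 15) - 18 ≡ 1. → (15, 1)
3B: (15, 1) + (15, 18): same x and y₁ ≡ -y₂, so the sum is ∞.
3B = ∞.
Finally 2A + 3B:
(16, 14) + ∞ = (16, 14) (identity).

(16, 14)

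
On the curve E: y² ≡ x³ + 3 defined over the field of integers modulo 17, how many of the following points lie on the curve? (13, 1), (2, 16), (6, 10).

1

(13, 1): 1² ≡ 1, rhs ≡ 7 → off.
(2, 16): 16² ≡ 1, rhs ≡ 11 → off.
(6, 10): 10² ≡ 15, rhs ≡ 15 → on.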